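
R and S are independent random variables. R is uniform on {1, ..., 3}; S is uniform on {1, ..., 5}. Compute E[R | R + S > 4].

P(R + S > 4) = 3/5.
Summing R·P(x,y) over outcomes with R + S > 4 gives 4/3.
E[R | R + S > 4] = (4/3) / (3/5) = 20/9.

20/9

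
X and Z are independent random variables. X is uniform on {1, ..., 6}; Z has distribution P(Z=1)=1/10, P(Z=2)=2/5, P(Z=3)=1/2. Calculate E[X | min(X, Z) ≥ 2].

P(min(X, Z) ≥ 2) = 3/4.
Summing X·P(x,y) over outcomes with min(X, Z) ≥ 2 gives 3.
E[X | min(X, Z) ≥ 2] = (3) / (3/4) = 4.

4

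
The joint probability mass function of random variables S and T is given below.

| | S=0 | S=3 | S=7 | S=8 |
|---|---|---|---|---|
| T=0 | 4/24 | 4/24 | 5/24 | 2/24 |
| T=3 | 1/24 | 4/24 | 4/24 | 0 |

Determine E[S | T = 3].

40/9

P(T = 3) = 3/8.
Σ S·P over the event = 0·(1/24) + 3·(4/24) + 7·(4/24) = 5/3.
E[S | T = 3] = (5/3) / (3/8) = 40/9.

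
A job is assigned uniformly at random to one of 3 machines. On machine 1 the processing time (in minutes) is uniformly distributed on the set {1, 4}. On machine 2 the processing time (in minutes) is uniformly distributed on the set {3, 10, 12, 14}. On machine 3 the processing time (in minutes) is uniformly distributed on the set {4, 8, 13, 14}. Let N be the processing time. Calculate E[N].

22/3

E[N | machine 1] = (1+4)/2 = 5/2.
E[N | machine 2] = (3+10+12+14)/4 = 39/4.
E[N | machine 3] = (4+8+13+14)/4 = 39/4.
By the law of total expectation,
E[N] = (1/3)·(5/2) + (1/3)·(39/4) + (1/3)·(39/4) = 22/3.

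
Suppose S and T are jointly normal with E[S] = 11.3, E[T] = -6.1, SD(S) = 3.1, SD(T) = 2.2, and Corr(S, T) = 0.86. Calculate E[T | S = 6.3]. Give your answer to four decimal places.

For a bivariate normal, E[T | S=x] = μ_T + ρ·(σ_T/σ_S)·(x − μ_S).
E[T | S=6.3] = -6.1 + (0.86)·(2.2/3.1)·(6.3 − (11.3)) = -6.1 + (0.61032)·(-5) = -9.1516.

-9.1516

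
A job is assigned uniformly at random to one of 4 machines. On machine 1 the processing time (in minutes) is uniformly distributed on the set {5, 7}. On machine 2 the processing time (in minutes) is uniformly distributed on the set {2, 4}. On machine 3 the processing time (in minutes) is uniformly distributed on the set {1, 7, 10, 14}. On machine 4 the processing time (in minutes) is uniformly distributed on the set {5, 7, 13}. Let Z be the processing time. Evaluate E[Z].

E[Z | machine 1] = (5+7)/2 = 6.
E[Z | machine 2] = (2+4)/2 = 3.
E[Z | machine 3] = (1+7+10+14)/4 = 8.
E[Z | machine 4] = (5+7+13)/3 = 25/3.
E[Z] = (1/4)·(6) + (1/4)·(3) + (1/4)·(8) + (1/4)·(25/3) = 19/3.

19/3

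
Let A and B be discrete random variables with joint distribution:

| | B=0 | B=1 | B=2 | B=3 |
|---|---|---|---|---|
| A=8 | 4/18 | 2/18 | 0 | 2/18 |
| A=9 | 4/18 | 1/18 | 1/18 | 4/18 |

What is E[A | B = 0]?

17/2

P(B = 0) = 4/9.
Σ A·P over the event = 8·(4/18) + 9·(4/18) = 34/9.
E[A | B = 0] = (34/9) / (4/9) = 17/2.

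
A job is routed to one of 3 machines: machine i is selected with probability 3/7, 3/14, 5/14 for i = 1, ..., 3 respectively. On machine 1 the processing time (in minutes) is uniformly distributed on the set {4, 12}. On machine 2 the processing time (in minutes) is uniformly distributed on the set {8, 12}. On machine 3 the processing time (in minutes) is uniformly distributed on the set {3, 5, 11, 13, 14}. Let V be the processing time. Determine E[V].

E[V | machine 1] = (4+12)/2 = 8.
E[V | machine 2] = (8+12)/2 = 10.
E[V | machine 3] = (3+5+11+13+14)/5 = 46/5.
By the law of total expectation,
E[V] = (3/7)·(8) + (3/14)·(10) + (5/14)·(46/5) = 62/7.

62/7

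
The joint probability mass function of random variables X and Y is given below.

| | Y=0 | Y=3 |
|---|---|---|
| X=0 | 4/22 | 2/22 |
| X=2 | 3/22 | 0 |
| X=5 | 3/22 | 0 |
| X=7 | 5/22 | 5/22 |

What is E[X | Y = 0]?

56/15

P(Y = 0) = 15/22.
Σ X·P over the event = 0·(4/22) + 2·(3/22) + 5·(3/22) + 7·(5/22) = 28/11.
E[X | Y = 0] = (28/11) / (15/22) = 56/15.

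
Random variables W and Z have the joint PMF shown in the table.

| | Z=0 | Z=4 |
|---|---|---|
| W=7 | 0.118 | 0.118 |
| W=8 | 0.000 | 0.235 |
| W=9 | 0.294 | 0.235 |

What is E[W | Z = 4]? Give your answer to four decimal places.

8.1990

P(Z = 4) = 0.588.
Σ W·P over the event = 7·(0.118) + 8·(0.235) + 9·(0.235) = 4.821.
E[W | Z = 4] = (4.821) / (0.588) = 8.1990.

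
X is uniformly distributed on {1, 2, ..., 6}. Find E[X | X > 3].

Given X > 3, X is equally likely to be any of {4, 5, 6}.
E[X | X > 3] = (4 + 5 + 6) / 3 = 5.

5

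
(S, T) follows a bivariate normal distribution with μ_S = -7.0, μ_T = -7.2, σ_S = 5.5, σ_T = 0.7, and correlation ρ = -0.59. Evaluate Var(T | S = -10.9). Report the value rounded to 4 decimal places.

The conditional variance in a bivariate normal is σ_T²(1 − ρ²), independent of x.
Var(T | S=-10.9) = (0.7)²·(1 − (-0.59)²) = 0.49·0.6519 = 0.3194.

0.3194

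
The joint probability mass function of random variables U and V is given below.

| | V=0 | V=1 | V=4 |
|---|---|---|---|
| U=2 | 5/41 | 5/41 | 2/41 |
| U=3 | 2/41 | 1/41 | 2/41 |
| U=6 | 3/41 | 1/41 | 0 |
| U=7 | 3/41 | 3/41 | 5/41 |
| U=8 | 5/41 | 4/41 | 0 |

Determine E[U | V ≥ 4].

P(V ≥ 4) = 9/41.
Σ U·P over the event = 2·(2/41) + 3·(2/41) + 7·(5/41) = 45/41.
E[U | V ≥ 4] = (45/41) / (9/41) = 5.

5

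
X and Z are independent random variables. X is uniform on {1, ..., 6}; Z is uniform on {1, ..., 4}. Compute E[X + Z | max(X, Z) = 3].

24/5

Outcomes with max(X, Z) = 3: (1,3), (2,3), (3,1), (3,2), (3,3), each with probability 1/24.
E[X + Z | max(X, Z) = 3] = (4 + 5 + 4 + 5 + 6) / 5 = 24/5.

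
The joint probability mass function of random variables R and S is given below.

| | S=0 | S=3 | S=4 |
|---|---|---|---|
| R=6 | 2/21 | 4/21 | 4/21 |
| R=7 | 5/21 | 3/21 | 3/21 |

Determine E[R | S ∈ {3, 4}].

P(S ∈ {3, 4}) = 2/3.
Σ R·P over the event = 6·(4/21) + 6·(4/21) + 7·(3/21) + 7·(3/21) = 30/7.
E[R | S ∈ {3, 4}] = (30/7) / (2/3) = 45/7.

45/7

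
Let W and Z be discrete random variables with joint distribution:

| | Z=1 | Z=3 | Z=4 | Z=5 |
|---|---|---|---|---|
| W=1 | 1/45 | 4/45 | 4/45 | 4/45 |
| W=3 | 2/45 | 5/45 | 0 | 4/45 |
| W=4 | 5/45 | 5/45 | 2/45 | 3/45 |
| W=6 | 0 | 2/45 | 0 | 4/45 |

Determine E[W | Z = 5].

P(Z = 5) = 1/3.
Σ W·P over the event = 1·(4/45) + 3·(4/45) + 4·(3/45) + 6·(4/45) = 52/45.
E[W | Z = 5] = (52/45) / (1/3) = 52/15.

52/15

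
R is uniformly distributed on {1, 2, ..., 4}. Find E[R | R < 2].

1

Given R < 2, R is equally likely to be any of {1}.
E[R | R < 2] = (1) / 1 = 1.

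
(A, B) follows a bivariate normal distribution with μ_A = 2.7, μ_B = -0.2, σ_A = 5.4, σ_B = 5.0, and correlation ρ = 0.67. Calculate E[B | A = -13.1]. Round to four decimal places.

-10.0019

For a bivariate normal, E[B | A=x] = μ_B + ρ·(σ_B/σ_A)·(x − μ_A).
E[B | A=-13.1] = -0.2 + (0.67)·(5.0/5.4)·(-13.1 − (2.7)) = -0.2 + (0.6203704)·(-15.8) = -10.0019.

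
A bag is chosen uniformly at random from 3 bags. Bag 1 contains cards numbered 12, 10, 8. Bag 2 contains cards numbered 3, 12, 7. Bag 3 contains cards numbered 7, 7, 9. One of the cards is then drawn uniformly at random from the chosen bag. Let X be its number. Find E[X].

25/3

E[X | bag 1] = (12+10+8)/3 = 10.
E[X | bag 2] = (3+12+7)/3 = 22/3.
E[X | bag 3] = (7+7+9)/3 = 23/3.
E[X] = (1/3)·(10) + (1/3)·(22/3) + (1/3)·(23/3) = 25/3.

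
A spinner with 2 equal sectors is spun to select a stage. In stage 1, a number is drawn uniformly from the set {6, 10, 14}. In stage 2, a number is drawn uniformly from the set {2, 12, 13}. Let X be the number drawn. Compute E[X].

E[X | stage 1] = (6+10+14)/3 = 10.
E[X | stage 2] = (2+12+13)/3 = 9.
By the law of total expectation,
E[X] = (1/2)·(10) + (1/2)·(9) = 19/2.

19/2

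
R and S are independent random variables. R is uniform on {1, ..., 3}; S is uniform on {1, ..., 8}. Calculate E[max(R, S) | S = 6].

Outcomes with S = 6: (1,6), (2,6), (3,6), each with probability 1/24.
E[max(R, S) | S = 6] = (6 + 6 + 6) / 3 = 6.

6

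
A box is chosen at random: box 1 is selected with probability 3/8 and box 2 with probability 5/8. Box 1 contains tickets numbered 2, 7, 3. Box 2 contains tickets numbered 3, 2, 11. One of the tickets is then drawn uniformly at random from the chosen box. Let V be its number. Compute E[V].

E[V | box 1] = (2+7+3)/3 = 4.
E[V | box 2] = (3+2+11)/3 = 16/3.
By the law of total expectation,
E[V] = (3/8)·(4) + (5/8)·(16/3) = 29/6.

29/6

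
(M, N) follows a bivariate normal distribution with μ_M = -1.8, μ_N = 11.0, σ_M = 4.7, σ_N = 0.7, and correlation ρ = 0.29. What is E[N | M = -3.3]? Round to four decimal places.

10.9352

For a bivariate normal, E[N | M=x] = μ_N + ρ·(σ_N/σ_M)·(x − μ_M).
E[N | M=-3.3] = 11.0 + (0.29)·(0.7/4.7)·(-3.3 − (-1.8)) = 11.0 + (0.043191)·(-1.5) = 10.9352.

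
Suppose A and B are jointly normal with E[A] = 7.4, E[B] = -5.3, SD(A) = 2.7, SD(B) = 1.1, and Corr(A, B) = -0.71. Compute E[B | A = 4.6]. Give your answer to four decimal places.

E[B | A=x] = μ_B + ρ(σ_B/σ_A)(x − μ_A) for jointly normal variables.
E[B | A=4.6] = -5.3 + (-0.71)·(1.1/2.7)·(4.6 − (7.4)) = -5.3 + (-0.28926)·(-2.8) = -4.4901.

-4.4901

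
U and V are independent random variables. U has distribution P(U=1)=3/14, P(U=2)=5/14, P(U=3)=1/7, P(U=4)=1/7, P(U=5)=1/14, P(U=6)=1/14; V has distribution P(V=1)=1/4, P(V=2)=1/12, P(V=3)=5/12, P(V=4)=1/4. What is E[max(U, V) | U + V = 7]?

87/20

P(U + V = 7) = 5/42.
Summing max(U,V)·P(x,y) over outcomes with U + V = 7 gives 29/56.
E[max(U, V) | U + V = 7] = (29/56) / (5/42) = 87/20.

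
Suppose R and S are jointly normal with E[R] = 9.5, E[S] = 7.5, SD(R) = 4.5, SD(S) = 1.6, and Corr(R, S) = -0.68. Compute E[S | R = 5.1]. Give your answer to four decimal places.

8.5638

E[S | R=x] = μ_S + ρ(σ_S/σ_R)(x − μ_R) for jointly normal variables.
E[S | R=5.1] = 7.5 + (-0.68)·(1.6/4.5)·(5.1 − (9.5)) = 7.5 + (-0.24178)·(-4.4) = 8.5638.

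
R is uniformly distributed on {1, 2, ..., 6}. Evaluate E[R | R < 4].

2

Given R < 4, R is equally likely to be any of {1, 2, 3}.
E[R | R < 4] = (1 + 2 + 3) / 3 = 2.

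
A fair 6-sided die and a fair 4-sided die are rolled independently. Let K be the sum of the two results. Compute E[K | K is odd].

6

P(K is odd) = 1/2.
Σ over the event: 3·1/12 + 5·1/6 + 7·1/6 + 9·1/12 = 3.
E[K | K is odd] = (3) / (1/2) = 6.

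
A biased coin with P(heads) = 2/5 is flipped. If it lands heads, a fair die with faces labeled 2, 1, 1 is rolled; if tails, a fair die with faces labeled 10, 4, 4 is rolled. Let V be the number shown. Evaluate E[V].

E[V | heads] = (2+1+1)/3 = 4/3.
E[V | tails] = (10+4+4)/3 = 6.
E[V] = (2/5)·(4/3) + (3/5)·(6) = 62/15.

62/15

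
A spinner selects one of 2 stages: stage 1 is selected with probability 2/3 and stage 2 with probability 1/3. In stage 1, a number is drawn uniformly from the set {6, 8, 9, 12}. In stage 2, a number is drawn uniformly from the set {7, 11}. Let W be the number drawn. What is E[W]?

53/6

E[W | stage 1] = (6+8+9+12)/4 = 35/4.
E[W | stage 2] = (7+11)/2 = 9.
E[W] = (2/3)·(35/4) + (1/3)·(9) = 53/6.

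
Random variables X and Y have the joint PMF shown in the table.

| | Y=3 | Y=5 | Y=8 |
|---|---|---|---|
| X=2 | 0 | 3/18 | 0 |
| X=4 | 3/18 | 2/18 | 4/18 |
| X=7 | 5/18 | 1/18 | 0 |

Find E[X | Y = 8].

4

P(Y = 8) = 2/9.
Σ X·P over the event = 4·(4/18) = 8/9.
E[X | Y = 8] = (8/9) / (2/9) = 4.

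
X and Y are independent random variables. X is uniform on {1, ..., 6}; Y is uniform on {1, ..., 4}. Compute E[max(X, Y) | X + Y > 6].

51/10

Outcomes with X + Y > 6: (3,4), (4,3), (4,4), (5,2), (5,3), (5,4), (6,1), (6,2), (6,3), (6,4), each with probability 1/24.
E[max(X, Y) | X + Y > 6] = (4 + 4 + 4 + 5 + 5 + 5 + 6 + 6 + 6 + 6) / 10 = 51/10.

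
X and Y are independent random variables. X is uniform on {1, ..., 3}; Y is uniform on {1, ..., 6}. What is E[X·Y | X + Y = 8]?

27/2

P(X + Y = 8) = 1/9.
Summing XY·P(x,y) over outcomes with X + Y = 8 gives 3/2.
E[X·Y | X + Y = 8] = (3/2) / (1/9) = 27/2.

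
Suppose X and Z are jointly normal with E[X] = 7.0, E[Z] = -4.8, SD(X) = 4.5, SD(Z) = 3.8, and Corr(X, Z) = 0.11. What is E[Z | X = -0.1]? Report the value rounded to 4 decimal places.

E[Z | X=x] = μ_Z + ρ(σ_Z/σ_X)(x − μ_X) for jointly normal variables.
E[Z | X=-0.1] = -4.8 + (0.11)·(3.8/4.5)·(-0.1 − (7.0)) = -4.8 + (0.092889)·(-7.1) = -5.4595.

-5.4595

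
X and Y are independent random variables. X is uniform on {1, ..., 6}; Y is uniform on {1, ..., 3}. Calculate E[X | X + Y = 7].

Outcomes with X + Y = 7: (4,3), (5,2), (6,1), each with probability 1/18.
E[X | X + Y = 7] = (4 + 5 + 6) / 3 = 5.

5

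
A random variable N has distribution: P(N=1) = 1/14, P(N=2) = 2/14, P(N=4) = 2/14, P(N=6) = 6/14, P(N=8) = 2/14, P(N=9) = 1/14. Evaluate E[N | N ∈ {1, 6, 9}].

P(N ∈ {1, 6, 9}) = 4/7.
Σ over the event: 1·1/14 + 6·3/7 + 9·1/14 = 23/7.
E[N | N ∈ {1, 6, 9}] = (23/7) / (4/7) = 23/4.

23/4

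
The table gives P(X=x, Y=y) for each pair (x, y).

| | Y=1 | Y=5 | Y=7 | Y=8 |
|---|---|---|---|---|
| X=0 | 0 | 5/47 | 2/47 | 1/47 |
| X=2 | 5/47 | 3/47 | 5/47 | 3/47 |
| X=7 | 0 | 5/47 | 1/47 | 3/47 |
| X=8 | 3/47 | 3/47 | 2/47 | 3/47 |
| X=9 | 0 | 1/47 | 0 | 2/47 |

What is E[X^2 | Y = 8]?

171/4

P(Y = 8) = 12/47.
Summing X^2·P(X=x,Y=y) over the conditioning event gives 513/47.
E[X^2 | Y = 8] = (513/47) / (12/47) = 171/4.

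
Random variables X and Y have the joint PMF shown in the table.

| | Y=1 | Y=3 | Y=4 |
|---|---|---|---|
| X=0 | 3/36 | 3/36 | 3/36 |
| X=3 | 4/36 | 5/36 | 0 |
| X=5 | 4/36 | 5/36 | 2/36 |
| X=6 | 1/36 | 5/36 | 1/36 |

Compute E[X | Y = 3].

P(Y = 3) = 1/2.
Σ X·P over the event = 0·(3/36) + 3·(5/36) + 5·(5/36) + 6·(5/36) = 35/18.
E[X | Y = 3] = (35/18) / (1/2) = 35/9.

35/9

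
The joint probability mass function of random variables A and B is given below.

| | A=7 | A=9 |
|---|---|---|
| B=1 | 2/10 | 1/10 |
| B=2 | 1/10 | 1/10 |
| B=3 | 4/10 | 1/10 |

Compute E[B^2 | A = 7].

6

P(A = 7) = 7/10.
Summing B^2·P(A=x,B=y) over the conditioning event gives 21/5.
E[B^2 | A = 7] = (21/5) / (7/10) = 6.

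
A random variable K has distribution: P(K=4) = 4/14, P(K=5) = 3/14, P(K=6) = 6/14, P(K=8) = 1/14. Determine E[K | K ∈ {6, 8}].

44/7

P(K ∈ {6, 8}) = 1/2.
Σ over the event: 6·3/7 + 8·1/14 = 22/7.
E[K | K ∈ {6, 8}] = (22/7) / (1/2) = 44/7.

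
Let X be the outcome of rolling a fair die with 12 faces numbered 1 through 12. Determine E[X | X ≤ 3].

Given X ≤ 3, X is equally likely to be any of {1, 2, 3}.
E[X | X ≤ 3] = (1 + 2 + 3) / 3 = 2.

2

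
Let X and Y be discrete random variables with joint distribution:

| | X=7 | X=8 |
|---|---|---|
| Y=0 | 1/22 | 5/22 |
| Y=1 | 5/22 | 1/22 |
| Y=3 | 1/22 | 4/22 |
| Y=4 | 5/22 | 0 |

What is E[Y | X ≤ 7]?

P(X ≤ 7) = 6/11.
Σ Y·P over the event = 0·(1/22) + 1·(5/22) + 3·(1/22) + 4·(5/22) = 14/11.
E[Y | X ≤ 7] = (14/11) / (6/11) = 7/3.

7/3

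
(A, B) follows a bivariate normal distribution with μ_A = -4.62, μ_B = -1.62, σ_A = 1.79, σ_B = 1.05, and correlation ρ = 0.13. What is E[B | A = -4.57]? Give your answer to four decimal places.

-1.6162

For a bivariate normal, E[B | A=x] = μ_B + ρ·(σ_B/σ_A)·(x − μ_A).
E[B | A=-4.57] = -1.62 + (0.13)·(1.05/1.79)·(-4.57 − (-4.62)) = -1.62 + (0.076257)·(0.05) = -1.6162.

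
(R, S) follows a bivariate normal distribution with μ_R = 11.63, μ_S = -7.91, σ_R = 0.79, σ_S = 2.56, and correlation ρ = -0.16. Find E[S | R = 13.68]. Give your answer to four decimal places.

E[S | R=x] = μ_S + ρ(σ_S/σ_R)(x − μ_R) for jointly normal variables.
E[S | R=13.68] = -7.91 + (-0.16)·(2.56/0.79)·(13.68 − (11.63)) = -7.91 + (-0.51848)·(2.05) = -8.9729.

-8.9729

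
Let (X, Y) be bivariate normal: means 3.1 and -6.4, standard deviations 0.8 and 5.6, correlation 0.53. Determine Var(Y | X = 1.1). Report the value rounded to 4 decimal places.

22.5510

The conditional variance in a bivariate normal is σ_Y²(1 − ρ²), independent of x.
Var(Y | X=1.1) = (5.6)²·(1 − (0.53)²) = 31.36·0.7191 = 22.5510.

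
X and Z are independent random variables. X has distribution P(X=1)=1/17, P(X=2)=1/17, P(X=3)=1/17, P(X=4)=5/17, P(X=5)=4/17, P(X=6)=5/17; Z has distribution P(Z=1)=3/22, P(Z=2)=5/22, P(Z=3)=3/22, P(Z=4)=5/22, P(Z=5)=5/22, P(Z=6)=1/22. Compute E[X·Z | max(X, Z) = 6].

1233/61

P(max(X, Z) = 6) = 61/187.
Summing XZ·P(x,y) over outcomes with max(X, Z) = 6 gives 1233/187.
E[X·Z | max(X, Z) = 6] = (1233/187) / (61/187) = 1233/61.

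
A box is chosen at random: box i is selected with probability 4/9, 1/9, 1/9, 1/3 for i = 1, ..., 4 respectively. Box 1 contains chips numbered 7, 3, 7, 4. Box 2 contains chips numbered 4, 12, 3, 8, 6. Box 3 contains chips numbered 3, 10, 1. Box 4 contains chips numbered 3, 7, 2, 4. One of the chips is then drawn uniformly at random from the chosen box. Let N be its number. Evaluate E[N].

E[N | box 1] = (7+3+7+4)/4 = 21/4.
E[N | box 2] = (4+12+3+8+6)/5 = 33/5.
E[N | box 3] = (3+10+1)/3 = 14/3.
E[N | box 4] = (3+7+2+4)/4 = 4.
E[N] = (4/9)·(21/4) + (1/9)·(33/5) + (1/9)·(14/3) + (1/3)·(4) = 664/135.

664/135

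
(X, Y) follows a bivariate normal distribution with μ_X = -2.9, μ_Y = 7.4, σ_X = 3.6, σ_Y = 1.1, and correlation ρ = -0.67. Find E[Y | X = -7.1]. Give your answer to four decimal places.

The regression of Y on X has slope ρ·σ_Y/σ_X and passes through (μ_X, μ_Y).
E[Y | X=-7.1] = 7.4 + (-0.67)·(1.1/3.6)·(-7.1 − (-2.9)) = 7.4 + (-0.20472)·(-4.2) = 8.2598.

8.2598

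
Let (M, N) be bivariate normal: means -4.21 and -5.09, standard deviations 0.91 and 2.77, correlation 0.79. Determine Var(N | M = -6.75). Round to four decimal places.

2.8842

Var(N | M=x) = (1 − ρ²)·σ_N².
Var(N | M=-6.75) = (2.77)²·(1 − (0.79)²) = 7.6729·0.3759 = 2.8842.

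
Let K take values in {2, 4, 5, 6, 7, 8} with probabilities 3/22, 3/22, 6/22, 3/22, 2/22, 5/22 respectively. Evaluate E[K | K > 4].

51/8

P(K > 4) = 8/11.
Σ over the event: 5·3/11 + 6·3/22 + 7·1/11 + 8·5/22 = 51/11.
E[K | K > 4] = (51/11) / (8/11) = 51/8.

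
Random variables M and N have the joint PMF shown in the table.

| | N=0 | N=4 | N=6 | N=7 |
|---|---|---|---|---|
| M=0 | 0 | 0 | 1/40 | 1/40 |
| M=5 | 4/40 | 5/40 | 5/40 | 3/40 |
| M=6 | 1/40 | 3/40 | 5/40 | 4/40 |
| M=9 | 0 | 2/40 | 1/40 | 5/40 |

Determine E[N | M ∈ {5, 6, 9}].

P(M ∈ {5, 6, 9}) = 19/20.
Summing N·P(M=x,N=y) over the conditioning event gives 19/4.
E[N | M ∈ {5, 6, 9}] = (19/4) / (19/20) = 5.

5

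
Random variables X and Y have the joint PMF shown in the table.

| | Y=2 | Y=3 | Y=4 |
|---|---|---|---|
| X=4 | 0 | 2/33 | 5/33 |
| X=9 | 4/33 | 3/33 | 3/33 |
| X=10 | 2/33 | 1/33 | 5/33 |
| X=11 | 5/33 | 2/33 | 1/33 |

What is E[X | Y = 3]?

67/8

P(Y = 3) = 8/33.
Summing X·P(X=x,Y=y) over the conditioning event gives 67/33.
E[X | Y = 3] = (67/33) / (8/33) = 67/8.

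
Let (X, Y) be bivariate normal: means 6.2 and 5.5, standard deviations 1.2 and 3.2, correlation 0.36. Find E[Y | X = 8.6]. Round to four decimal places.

The regression of Y on X has slope ρ·σ_Y/σ_X and passes through (μ_X, μ_Y).
E[Y | X=8.6] = 5.5 + (0.36)·(3.2/1.2)·(8.6 − (6.2)) = 5.5 + (0.96)·(2.4) = 7.8040.

7.8040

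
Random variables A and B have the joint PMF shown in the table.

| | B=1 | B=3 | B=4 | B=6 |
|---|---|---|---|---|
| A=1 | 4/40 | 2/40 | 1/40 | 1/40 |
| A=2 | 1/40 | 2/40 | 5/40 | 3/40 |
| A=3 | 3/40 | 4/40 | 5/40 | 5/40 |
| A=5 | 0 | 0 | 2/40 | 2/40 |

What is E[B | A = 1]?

P(A = 1) = 1/5.
Σ B·P over the event = 1·(4/40) + 3·(2/40) + 4·(1/40) + 6·(1/40) = 1/2.
E[B | A = 1] = (1/2) / (1/5) = 5/2.

5/2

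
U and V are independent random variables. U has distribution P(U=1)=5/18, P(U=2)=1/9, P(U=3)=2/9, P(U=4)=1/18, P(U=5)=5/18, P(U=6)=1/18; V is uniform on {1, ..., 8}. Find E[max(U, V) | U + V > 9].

130/19

P(U + V > 9) = 19/72.
Summing max(U,V)·P(x,y) over outcomes with U + V > 9 gives 65/36.
E[max(U, V) | U + V > 9] = (65/36) / (19/72) = 130/19.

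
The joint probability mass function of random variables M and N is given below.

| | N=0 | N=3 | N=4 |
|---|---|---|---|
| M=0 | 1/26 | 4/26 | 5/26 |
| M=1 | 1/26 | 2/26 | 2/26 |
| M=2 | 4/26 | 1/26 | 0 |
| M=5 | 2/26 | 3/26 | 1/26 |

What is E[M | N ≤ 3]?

19/9

P(N ≤ 3) = 9/13.
Σ M·P over the event = 0·(1/26) + 0·(4/26) + 1·(1/26) + 1·(2/26) + 2·(4/26) + 2·(1/26) + 5·(2/26) + 5·(3/26) = 19/13.
E[M | N ≤ 3] = (19/13) / (9/13) = 19/9.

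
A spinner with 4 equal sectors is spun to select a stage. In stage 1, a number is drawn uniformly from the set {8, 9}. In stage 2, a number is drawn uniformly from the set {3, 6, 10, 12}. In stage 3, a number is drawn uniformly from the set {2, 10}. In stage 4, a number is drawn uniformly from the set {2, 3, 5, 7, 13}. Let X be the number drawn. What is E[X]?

E[X | stage 1] = (8+9)/2 = 17/2.
E[X | stage 2] = (3+6+10+12)/4 = 31/4.
E[X | stage 3] = (2+10)/2 = 6.
E[X | stage 4] = (2+3+5+7+13)/5 = 6.
By the law of total expectation,
E[X] = (1/4)·(17/2) + (1/4)·(31/4) + (1/4)·(6) + (1/4)·(6) = 113/16.

113/16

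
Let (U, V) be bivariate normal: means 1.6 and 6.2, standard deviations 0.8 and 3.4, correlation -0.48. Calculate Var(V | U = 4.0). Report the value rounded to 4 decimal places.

8.8966

For a bivariate normal, Var(V | U=x) = σ_V²(1 − ρ²).
Var(V | U=4.0) = (3.4)²·(1 − (-0.48)²) = 11.56·0.7696 = 8.8966.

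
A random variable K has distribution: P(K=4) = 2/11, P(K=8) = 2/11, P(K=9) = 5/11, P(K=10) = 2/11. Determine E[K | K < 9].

P(K < 9) = 4/11.
Σ over the event: 4·2/11 + 8·2/11 = 24/11.
E[K | K < 9] = (24/11) / (4/11) = 6.

6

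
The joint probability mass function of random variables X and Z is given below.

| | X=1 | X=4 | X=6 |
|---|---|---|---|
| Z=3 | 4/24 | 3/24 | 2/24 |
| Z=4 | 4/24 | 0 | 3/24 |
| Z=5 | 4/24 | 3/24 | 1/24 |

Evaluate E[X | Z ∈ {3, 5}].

50/17

P(Z ∈ {3, 5}) = 17/24.
Σ X·P over the event = 1·(4/24) + 1·(4/24) + 4·(3/24) + 4·(3/24) + 6·(2/24) + 6·(1/24) = 25/12.
E[X | Z ∈ {3, 5}] = (25/12) / (17/24) = 50/17.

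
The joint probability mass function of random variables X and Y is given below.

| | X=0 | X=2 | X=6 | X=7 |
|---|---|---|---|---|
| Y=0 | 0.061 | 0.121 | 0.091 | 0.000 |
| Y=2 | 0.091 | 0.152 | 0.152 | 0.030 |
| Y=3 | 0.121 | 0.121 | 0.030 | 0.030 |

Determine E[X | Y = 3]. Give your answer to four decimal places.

2.0927

P(Y = 3) = 0.302.
Σ X·P over the event = 0·(0.121) + 2·(0.121) + 6·(0.030) + 7·(0.030) = 0.632.
E[X | Y = 3] = (0.632) / (0.302) = 2.0927.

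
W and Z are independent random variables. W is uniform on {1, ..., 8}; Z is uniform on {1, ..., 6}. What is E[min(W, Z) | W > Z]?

P(W > Z) = 9/16.
Summing min(W,Z)·P(x,y) over outcomes with W > Z gives 77/48.
E[min(W, Z) | W > Z] = (77/48) / (9/16) = 77/27.

77/27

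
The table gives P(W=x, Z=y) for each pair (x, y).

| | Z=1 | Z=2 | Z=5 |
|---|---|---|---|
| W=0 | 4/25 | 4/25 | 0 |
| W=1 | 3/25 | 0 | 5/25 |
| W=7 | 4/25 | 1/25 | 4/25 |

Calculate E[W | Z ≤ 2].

P(Z ≤ 2) = 16/25.
Σ W·P over the event = 0·(4/25) + 0·(4/25) + 1·(3/25) + 7·(4/25) + 7·(1/25) = 38/25.
E[W | Z ≤ 2] = (38/25) / (16/25) = 19/8.

19/8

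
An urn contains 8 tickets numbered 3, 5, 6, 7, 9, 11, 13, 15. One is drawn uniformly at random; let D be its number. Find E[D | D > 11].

14

P(D > 11) = 1/4.
Σ over the event: 13·1/8 + 15·1/8 = 7/2.
E[D | D > 11] = (7/2) / (1/4) = 14.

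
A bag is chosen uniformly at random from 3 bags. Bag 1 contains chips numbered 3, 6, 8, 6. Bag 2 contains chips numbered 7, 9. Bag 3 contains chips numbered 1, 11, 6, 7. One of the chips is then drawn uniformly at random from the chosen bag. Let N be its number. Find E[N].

20/3

E[N | bag 1] = (3+6+8+6)/4 = 23/4.
E[N | bag 2] = (7+9)/2 = 8.
E[N | bag 3] = (1+11+6+7)/4 = 25/4.
E[N] = (1/3)·(23/4) + (1/3)·(8) + (1/3)·(25/4) = 20/3.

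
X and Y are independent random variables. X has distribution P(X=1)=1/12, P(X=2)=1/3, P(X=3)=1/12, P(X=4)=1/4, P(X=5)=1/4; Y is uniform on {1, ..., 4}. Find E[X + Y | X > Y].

55/9

P(X > Y) = 9/16.
Summing (X+Y)·P(x,y) over outcomes with X > Y gives 55/16.
E[X + Y | X > Y] = (55/16) / (9/16) = 55/9.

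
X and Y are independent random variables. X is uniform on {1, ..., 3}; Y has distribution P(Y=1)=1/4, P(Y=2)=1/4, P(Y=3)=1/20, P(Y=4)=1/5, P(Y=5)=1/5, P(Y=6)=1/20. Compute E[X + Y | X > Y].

4

P(X > Y) = 1/4.
Summing (X+Y)·P(x,y) over outcomes with X > Y gives 1.
E[X + Y | X > Y] = (1) / (1/4) = 4.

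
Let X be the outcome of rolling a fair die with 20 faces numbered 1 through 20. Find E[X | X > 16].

37/2

Given X > 16, X is equally likely to be any of {17, 18, 19, 20}.
E[X | X > 16] = (17 + 18 + 19 + 20) / 4 = 37/2.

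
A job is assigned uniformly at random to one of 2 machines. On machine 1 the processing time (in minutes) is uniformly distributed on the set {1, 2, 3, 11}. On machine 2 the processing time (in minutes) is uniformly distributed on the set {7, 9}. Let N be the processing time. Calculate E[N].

49/8

E[N | machine 1] = (1+2+3+11)/4 = 17/4.
E[N | machine 2] = (7+9)/2 = 8.
By the law of total expectation,
E[N] = (1/2)·(17/4) + (1/2)·(8) = 49/8.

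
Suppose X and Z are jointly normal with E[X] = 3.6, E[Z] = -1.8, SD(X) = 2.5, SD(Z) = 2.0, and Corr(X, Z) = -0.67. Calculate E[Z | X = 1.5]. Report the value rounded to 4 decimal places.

For a bivariate normal, E[Z | X=x] = μ_Z + ρ·(σ_Z/σ_X)·(x − μ_X).
E[Z | X=1.5] = -1.8 + (-0.67)·(2.0/2.5)·(1.5 − (3.6)) = -1.8 + (-0.536)·(-2.1) = -0.6744.

-0.6744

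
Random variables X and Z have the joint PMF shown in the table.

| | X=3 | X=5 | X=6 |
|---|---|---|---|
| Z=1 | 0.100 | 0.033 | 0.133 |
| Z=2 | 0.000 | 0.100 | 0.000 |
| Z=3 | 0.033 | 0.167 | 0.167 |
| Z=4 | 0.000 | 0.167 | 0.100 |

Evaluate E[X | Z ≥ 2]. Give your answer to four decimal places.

5.2738

P(Z ≥ 2) = 0.734.
Σ X·P over the event = 3·(0.033) + 5·(0.100) + 5·(0.167) + 5·(0.167) + 6·(0.167) + 6·(0.100) = 3.871.
E[X | Z ≥ 2] = (3.871) / (0.734) = 5.2738.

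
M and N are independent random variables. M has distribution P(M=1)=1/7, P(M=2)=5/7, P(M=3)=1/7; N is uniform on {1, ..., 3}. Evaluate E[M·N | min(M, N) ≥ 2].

65/12

P(min(M, N) ≥ 2) = 4/7.
Summing MN·P(x,y) over outcomes with min(M, N) ≥ 2 gives 65/21.
E[M·N | min(M, N) ≥ 2] = (65/21) / (4/7) = 65/12.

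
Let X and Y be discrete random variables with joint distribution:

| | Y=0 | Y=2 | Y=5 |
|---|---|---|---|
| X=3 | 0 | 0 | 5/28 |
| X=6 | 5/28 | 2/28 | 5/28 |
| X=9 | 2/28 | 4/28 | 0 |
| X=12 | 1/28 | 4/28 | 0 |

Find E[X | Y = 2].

P(Y = 2) = 5/14.
Σ X·P over the event = 6·(2/28) + 9·(4/28) + 12·(4/28) = 24/7.
E[X | Y = 2] = (24/7) / (5/14) = 48/5.

48/5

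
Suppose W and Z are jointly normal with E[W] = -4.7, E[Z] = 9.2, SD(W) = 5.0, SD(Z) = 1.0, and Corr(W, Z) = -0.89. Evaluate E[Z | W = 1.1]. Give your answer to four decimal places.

8.1676

The regression of Z on W has slope ρ·σ_Z/σ_W and passes through (μ_W, μ_Z).
E[Z | W=1.1] = 9.2 + (-0.89)·(1.0/5.0)·(1.1 − (-4.7)) = 9.2 + (-0.178)·(5.8) = 8.1676.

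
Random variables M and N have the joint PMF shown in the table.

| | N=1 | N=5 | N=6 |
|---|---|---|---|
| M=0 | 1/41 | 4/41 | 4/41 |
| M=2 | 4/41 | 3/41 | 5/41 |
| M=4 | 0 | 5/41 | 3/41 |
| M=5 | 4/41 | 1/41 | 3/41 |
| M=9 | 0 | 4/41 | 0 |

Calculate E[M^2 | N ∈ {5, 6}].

P(N ∈ {5, 6}) = 32/41.
Summing M^2·P(M=x,N=y) over the conditioning event gives 584/41.
E[M^2 | N ∈ {5, 6}] = (584/41) / (32/41) = 73/4.

73/4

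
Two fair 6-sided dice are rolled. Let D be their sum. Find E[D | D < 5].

P(D < 5) = 1/6.
Σ over the event: 2·1/36 + 3·1/18 + 4·1/12 = 5/9.
E[D | D < 5] = (5/9) / (1/6) = 10/3.

10/3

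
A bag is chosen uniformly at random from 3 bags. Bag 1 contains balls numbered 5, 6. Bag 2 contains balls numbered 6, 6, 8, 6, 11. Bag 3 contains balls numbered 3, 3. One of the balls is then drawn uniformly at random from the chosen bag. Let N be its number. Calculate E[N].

E[N | bag 1] = (5+6)/2 = 11/2.
E[N | bag 2] = (6+6+8+6+11)/5 = 37/5.
E[N | bag 3] = (3+3)/2 = 3.
E[N] = (1/3)·(11/2) + (1/3)·(37/5) + (1/3)·(3) = 53/10.

53/10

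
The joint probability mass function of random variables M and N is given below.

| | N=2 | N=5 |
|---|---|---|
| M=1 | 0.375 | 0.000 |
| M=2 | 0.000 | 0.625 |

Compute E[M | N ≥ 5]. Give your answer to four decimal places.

P(N ≥ 5) = 0.625.
Σ M·P over the event = 2·(0.625) = 1.250.
E[M | N ≥ 5] = (1.250) / (0.625) = 2.0000.

2.0000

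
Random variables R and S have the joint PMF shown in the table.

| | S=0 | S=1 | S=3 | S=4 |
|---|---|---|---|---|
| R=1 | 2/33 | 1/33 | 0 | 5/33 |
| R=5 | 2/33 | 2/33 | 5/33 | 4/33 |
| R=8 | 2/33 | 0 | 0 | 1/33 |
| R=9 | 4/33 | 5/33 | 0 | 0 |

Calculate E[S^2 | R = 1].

P(R = 1) = 8/33.
Σ S^2·P over the event = 0·(2/33) + 1·(1/33) + 16·(5/33) = 27/11.
E[S^2 | R = 1] = (27/11) / (8/33) = 81/8.

81/8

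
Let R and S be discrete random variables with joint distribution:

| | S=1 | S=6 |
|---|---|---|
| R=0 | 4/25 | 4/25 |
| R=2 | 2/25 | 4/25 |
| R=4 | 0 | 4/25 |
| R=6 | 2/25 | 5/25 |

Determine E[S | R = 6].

P(R = 6) = 7/25.
Σ S·P over the event = 1·(2/25) + 6·(5/25) = 32/25.
E[S | R = 6] = (32/25) / (7/25) = 32/7.

32/7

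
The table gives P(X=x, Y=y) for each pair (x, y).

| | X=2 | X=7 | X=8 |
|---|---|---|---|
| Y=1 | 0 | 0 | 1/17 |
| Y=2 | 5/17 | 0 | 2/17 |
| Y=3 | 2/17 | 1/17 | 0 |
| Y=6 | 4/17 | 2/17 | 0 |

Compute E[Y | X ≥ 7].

P(X ≥ 7) = 6/17.
Summing Y·P(X=x,Y=y) over the conditioning event gives 20/17.
E[Y | X ≥ 7] = (20/17) / (6/17) = 10/3.

10/3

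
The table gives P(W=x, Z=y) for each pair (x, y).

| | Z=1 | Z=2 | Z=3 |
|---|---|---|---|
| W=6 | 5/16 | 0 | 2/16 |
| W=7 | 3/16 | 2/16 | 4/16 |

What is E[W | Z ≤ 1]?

51/8

P(Z ≤ 1) = 1/2.
Σ W·P over the event = 6·(5/16) + 7·(3/16) = 51/16.
E[W | Z ≤ 1] = (51/16) / (1/2) = 51/8.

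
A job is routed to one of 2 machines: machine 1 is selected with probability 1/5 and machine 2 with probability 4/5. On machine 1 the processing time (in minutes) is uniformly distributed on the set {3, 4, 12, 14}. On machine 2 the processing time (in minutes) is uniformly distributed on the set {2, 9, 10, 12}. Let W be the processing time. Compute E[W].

33/4

E[W | machine 1] = (3+4+12+14)/4 = 33/4.
E[W | machine 2] = (2+9+10+12)/4 = 33/4.
By the law of total expectation,
E[W] = (1/5)·(33/4) + (4/5)·(33/4) = 33/4.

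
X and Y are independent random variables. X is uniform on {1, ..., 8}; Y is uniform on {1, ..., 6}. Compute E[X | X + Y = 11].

Outcomes with X + Y = 11: (5,6), (6,5), (7,4), (8,3), each with probability 1/48.
E[X | X + Y = 11] = (5 + 6 + 7 + 8) / 4 = 13/2.

13/2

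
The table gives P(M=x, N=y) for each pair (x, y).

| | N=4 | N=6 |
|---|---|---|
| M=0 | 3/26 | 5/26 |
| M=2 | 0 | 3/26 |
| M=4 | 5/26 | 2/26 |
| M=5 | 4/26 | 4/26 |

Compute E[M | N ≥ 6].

P(N ≥ 6) = 7/13.
Σ M·P over the event = 0·(5/26) + 2·(3/26) + 4·(2/26) + 5·(4/26) = 17/13.
E[M | N ≥ 6] = (17/13) / (7/13) = 17/7.

17/7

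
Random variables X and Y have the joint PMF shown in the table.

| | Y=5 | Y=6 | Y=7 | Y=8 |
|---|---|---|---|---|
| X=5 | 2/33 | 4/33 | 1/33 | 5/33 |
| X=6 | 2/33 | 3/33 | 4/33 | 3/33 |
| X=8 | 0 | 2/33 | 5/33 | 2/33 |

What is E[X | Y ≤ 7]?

P(Y ≤ 7) = 23/33.
Σ X·P over the event = 5·(2/33) + 5·(4/33) + 5·(1/33) + 6·(2/33) + 6·(3/33) + 6·(4/33) + 8·(2/33) + 8·(5/33) = 145/33.
E[X | Y ≤ 7] = (145/33) / (23/33) = 145/23.

145/23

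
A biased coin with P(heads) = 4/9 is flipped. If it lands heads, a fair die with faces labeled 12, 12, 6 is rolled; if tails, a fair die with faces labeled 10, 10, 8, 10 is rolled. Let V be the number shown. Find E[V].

E[V | heads] = (12+12+6)/3 = 10.
E[V | tails] = (10+10+8+10)/4 = 19/2.
E[V] = (4/9)·(10) + (5/9)·(19/2) = 175/18.

175/18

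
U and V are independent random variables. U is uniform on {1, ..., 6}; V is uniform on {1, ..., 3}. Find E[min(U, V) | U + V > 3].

29/15

P(U + V > 3) = 5/6.
Summing min(U,V)·P(x,y) over outcomes with U + V > 3 gives 29/18.
E[min(U, V) | U + V > 3] = (29/18) / (5/6) = 29/15.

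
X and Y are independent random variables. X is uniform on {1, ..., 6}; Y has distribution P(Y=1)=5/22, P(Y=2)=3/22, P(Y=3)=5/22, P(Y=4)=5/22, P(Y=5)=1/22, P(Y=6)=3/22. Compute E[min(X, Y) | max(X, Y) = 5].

P(max(X, Y) = 5) = 23/132.
Summing min(X,Y)·P(x,y) over outcomes with max(X, Y) = 5 gives 61/132.
E[min(X, Y) | max(X, Y) = 5] = (61/132) / (23/132) = 61/23.

61/23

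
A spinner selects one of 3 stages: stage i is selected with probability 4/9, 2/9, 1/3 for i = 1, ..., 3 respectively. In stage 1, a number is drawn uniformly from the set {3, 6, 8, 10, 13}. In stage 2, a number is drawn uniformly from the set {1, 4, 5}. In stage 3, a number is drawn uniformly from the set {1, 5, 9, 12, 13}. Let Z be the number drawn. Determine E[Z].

E[Z | stage 1] = (3+6+8+10+13)/5 = 8.
E[Z | stage 2] = (1+4+5)/3 = 10/3.
E[Z | stage 3] = (1+5+9+12+13)/5 = 8.
E[Z] = (4/9)·(8) + (2/9)·(10/3) + (1/3)·(8) = 188/27.

188/27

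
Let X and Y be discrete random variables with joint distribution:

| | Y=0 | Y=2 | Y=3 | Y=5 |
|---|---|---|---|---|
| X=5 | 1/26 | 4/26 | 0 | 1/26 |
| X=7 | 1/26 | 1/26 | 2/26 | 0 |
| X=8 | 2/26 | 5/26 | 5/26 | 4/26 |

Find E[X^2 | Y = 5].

281/5

P(Y = 5) = 5/26.
Summing X^2·P(X=x,Y=y) over the conditioning event gives 281/26.
E[X^2 | Y = 5] = (281/26) / (5/26) = 281/5.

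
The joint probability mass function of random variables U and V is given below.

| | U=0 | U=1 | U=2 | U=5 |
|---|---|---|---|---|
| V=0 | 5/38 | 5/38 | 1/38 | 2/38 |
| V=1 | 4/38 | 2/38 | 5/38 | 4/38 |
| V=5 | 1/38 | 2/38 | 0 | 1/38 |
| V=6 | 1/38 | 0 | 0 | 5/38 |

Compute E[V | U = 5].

13/4

P(U = 5) = 6/19.
Σ V·P over the event = 0·(2/38) + 1·(4/38) + 5·(1/38) + 6·(5/38) = 39/38.
E[V | U = 5] = (39/38) / (6/19) = 13/4.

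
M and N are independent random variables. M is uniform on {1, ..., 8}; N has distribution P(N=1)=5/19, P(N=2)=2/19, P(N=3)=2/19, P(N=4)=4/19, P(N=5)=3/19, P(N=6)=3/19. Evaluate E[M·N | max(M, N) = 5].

P(max(M, N) = 5) = 7/38.
Summing MN·P(x,y) over outcomes with max(M, N) = 5 gives 5/2.
E[M·N | max(M, N) = 5] = (5/2) / (7/38) = 95/7.

95/7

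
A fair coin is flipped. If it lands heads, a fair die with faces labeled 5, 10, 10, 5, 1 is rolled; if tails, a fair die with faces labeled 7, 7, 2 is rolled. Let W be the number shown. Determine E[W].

173/30

E[W | heads] = (5+10+10+5+1)/5 = 31/5.
E[W | tails] = (7+7+2)/3 = 16/3.
By the law of total expectation,
E[W] = (1/2)·(31/5) + (1/2)·(16/3) = 173/30.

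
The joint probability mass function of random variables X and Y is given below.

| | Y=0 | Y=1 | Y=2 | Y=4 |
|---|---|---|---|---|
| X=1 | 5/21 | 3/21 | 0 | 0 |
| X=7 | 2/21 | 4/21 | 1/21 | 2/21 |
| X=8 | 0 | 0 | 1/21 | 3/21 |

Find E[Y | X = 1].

3/8

P(X = 1) = 8/21.
Summing Y·P(X=x,Y=y) over the conditioning event gives 1/7.
E[Y | X = 1] = (1/7) / (8/21) = 3/8.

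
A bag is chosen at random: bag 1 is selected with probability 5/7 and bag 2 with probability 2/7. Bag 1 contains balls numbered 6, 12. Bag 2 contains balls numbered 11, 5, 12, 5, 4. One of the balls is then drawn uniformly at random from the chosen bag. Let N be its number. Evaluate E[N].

299/35

E[N | bag 1] = (6+12)/2 = 9.
E[N | bag 2] = (11+5+12+5+4)/5 = 37/5.
By the law of total expectation,
E[N] = (5/7)·(9) + (2/7)·(37/5) = 299/35.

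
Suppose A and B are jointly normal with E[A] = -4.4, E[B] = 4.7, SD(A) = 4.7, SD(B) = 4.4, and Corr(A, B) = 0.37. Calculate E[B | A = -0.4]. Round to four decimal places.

The regression of B on A has slope ρ·σ_B/σ_A and passes through (μ_A, μ_B).
E[B | A=-0.4] = 4.7 + (0.37)·(4.4/4.7)·(-0.4 − (-4.4)) = 4.7 + (0.34638)·(4) = 6.0855.

6.0855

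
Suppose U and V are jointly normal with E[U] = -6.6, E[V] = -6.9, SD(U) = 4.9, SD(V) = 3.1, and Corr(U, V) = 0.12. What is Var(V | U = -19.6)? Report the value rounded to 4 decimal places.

For a bivariate normal, Var(V | U=x) = σ_V²(1 − ρ²).
Var(V | U=-19.6) = (3.1)²·(1 − (0.12)²) = 9.61·0.9856 = 9.4716.

9.4716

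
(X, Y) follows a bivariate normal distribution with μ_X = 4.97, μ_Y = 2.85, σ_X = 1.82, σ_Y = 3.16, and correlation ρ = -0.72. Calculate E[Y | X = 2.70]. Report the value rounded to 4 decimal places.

The regression of Y on X has slope ρ·σ_Y/σ_X and passes through (μ_X, μ_Y).
E[Y | X=2.70] = 2.85 + (-0.72)·(3.16/1.82)·(2.70 − (4.97)) = 2.85 + (-1.2501)·(-2.27) = 5.6877.

5.6877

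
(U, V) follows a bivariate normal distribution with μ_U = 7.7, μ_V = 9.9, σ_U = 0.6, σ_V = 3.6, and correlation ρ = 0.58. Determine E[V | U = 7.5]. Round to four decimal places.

For a bivariate normal, E[V | U=x] = μ_V + ρ·(σ_V/σ_U)·(x − μ_U).
E[V | U=7.5] = 9.9 + (0.58)·(3.6/0.6)·(7.5 − (7.7)) = 9.9 + (3.48)·(-0.2) = 9.2040.

9.2040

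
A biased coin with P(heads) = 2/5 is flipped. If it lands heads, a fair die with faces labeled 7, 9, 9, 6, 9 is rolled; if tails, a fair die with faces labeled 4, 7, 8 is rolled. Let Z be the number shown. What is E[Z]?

7

E[Z | heads] = (7+9+9+6+9)/5 = 8.
E[Z | tails] = (4+7+8)/3 = 19/3.
By the law of total expectation,
E[Z] = (2/5)·(8) + (3/5)·(19/3) = 7.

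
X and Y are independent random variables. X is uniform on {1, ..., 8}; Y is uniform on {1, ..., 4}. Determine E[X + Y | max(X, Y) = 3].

24/5

P(max(X, Y) = 3) = 5/32.
Summing (X+Y)·P(x,y) over outcomes with max(X, Y) = 3 gives 3/4.
E[X + Y | max(X, Y) = 3] = (3/4) / (5/32) = 24/5.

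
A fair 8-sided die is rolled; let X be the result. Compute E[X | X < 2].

Given X < 2, X is equally likely to be any of {1}.
E[X | X < 2] = (1) / 1 = 1.

1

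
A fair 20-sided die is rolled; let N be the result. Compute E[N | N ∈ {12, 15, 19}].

P(N ∈ {12, 15, 19}) = 3/20.
Σ over the event: 12·1/20 + 15·1/20 + 19·1/20 = 23/10.
E[N | N ∈ {12, 15, 19}] = (23/10) / (3/20) = 46/3.

46/3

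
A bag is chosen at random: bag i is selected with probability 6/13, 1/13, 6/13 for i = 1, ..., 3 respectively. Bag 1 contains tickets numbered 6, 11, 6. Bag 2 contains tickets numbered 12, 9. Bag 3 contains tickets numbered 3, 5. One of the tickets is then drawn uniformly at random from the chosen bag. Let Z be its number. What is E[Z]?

E[Z | bag 1] = (6+11+6)/3 = 23/3.
E[Z | bag 2] = (12+9)/2 = 21/2.
E[Z | bag 3] = (3+5)/2 = 4.
E[Z] = (6/13)·(23/3) + (1/13)·(21/2) + (6/13)·(4) = 161/26.

161/26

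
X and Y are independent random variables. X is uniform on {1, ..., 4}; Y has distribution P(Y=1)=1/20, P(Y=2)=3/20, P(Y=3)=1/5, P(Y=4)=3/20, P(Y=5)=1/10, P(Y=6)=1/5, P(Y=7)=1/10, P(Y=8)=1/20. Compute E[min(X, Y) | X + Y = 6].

13/6

P(X + Y = 6) = 3/20.
Summing min(X,Y)·P(x,y) over outcomes with X + Y = 6 gives 13/40.
E[min(X, Y) | X + Y = 6] = (13/40) / (3/20) = 13/6.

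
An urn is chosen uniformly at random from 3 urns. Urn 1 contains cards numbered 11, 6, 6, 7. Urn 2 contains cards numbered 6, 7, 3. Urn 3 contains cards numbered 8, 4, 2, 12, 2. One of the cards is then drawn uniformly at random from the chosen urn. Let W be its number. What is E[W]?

553/90

E[W | urn 1] = (11+6+6+7)/4 = 15/2.
E[W | urn 2] = (6+7+3)/3 = 16/3.
E[W | urn 3] = (8+4+2+12+2)/5 = 28/5.
By the law of total expectation,
E[W] = (1/3)·(15/2) + (1/3)·(16/3) + (1/3)·(28/5) = 553/90.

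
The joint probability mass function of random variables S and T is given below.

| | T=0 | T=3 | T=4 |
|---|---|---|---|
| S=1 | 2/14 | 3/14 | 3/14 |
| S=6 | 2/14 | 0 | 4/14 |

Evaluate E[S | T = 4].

P(T = 4) = 1/2.
Summing S·P(S=x,T=y) over the conditioning event gives 27/14.
E[S | T = 4] = (27/14) / (1/2) = 27/7.

27/7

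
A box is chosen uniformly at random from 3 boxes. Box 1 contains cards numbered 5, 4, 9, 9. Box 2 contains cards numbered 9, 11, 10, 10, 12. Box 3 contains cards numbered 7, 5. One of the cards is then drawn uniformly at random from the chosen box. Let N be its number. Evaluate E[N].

E[N | box 1] = (5+4+9+9)/4 = 27/4.
E[N | box 2] = (9+11+10+10+12)/5 = 52/5.
E[N | box 3] = (7+5)/2 = 6.
By the law of total expectation,
E[N] = (1/3)·(27/4) + (1/3)·(52/5) + (1/3)·(6) = 463/60.

463/60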